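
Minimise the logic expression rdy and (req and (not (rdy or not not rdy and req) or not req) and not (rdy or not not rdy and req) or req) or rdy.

rdy

rdy and (req and (not (rdy or not not rdy and req) or not req) and not (rdy or not not rdy and req) or req) or rdy
= rdy and (req and not (rdy or not not rdy and req) or req) or rdy
= rdy and (req and not (rdy or rdy and req) or req) or rdy
= rdy and (req and not rdy or req) or rdy
= rdy and req or rdy
= rdy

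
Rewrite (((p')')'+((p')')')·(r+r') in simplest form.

(((p')')'+((p')')')·(r+r')
= ((p')')'·(r+r')   (idempotence)
= p'·(r+r')   (double negation)
= p'   (complement / identity)

p'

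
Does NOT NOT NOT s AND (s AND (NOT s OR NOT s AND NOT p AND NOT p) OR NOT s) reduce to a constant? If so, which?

no

NOT NOT NOT s AND (s AND (NOT s OR NOT s AND NOT p AND NOT p) OR NOT s)
= NOT NOT NOT s AND (s AND (NOT s OR NOT s AND NOT p) OR NOT s)
= NOT NOT NOT s AND (s AND NOT s OR NOT s)
= NOT s AND (s AND NOT s OR NOT s)
= NOT s AND NOT s
= NOT s
This depends on s, so it is not a constant.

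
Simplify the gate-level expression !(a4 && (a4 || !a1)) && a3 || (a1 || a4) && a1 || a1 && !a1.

!a4 && a3 || a1

!(a4 && (a4 || !a1)) && a3 || (a1 || a4) && a1 || a1 && !a1
= !(a4 && (a4 || !a1)) && a3 || a1 || a1 && !a1   [absorption]
= !(a4 && (a4 || !a1)) && a3 || a1   [complement / identity]
= !a4 && a3 || a1   [absorption]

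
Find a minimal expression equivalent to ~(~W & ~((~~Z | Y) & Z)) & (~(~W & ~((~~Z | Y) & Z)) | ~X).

~(~W & ~((~~Z | Y) & Z)) & (~(~W & ~((~~Z | Y) & Z)) | ~X)
= ~(~W & ~((~~Z | Y) & Z))   [absorption]
= ~(~W & ~((Z | Y) & Z))   [double negation]
= W | (Z | Y) & Z   [De Morgan]
= W | Z   [absorption]

W | Z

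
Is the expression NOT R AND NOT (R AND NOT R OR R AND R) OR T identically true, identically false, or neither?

NOT R AND NOT (R AND NOT R OR R AND R) OR T
= NOT R AND NOT R OR T   (distribution)
= NOT R OR T   (idempotence)
This depends on R, T, so it is not a constant.

neither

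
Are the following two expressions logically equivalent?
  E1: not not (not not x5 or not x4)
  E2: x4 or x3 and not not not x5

No

E1: not not (not not x5 or not x4)
    = not not (x5 or not x4)   [double negation]
    = x5 or not x4   [double negation]
E2: x4 or x3 and not not not x5
    = x4 or x3 and not x5   [double negation]
These differ: at x3=0, x4=0, x5=1, E1 = 1 but E2 = 0.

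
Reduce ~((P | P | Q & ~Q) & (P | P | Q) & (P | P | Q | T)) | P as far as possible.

1

~((P | P | Q & ~Q) & (P | P | Q) & (P | P | Q | T)) | P
= ~((P | P | Q & ~Q) & (P | P | Q)) | P   (absorption)
= ~((P | P) & (P | P | Q)) | P   (complement / identity)
= ~(P | P) | P   (absorption)
= ~P | P   (idempotence)
= 1   (complement)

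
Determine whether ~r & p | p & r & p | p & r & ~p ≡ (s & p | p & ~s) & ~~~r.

E1: ~r & p | p & r & p | p & r & ~p
    = ~r & p | p & r
    = p
E2: (s & p | p & ~s) & ~~~r
    = (s & p | p & ~s) & ~r
    = p & ~r
These differ: at p=1, r=1, s=0, E1 = 1 but E2 = 0.

No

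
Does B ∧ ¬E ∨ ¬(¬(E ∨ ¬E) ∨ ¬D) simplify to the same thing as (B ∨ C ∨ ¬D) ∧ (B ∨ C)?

E1: B ∧ ¬E ∨ ¬(¬(E ∨ ¬E) ∨ ¬D)
    = B ∧ ¬E ∨ (E ∨ ¬E) ∧ D   [De Morgan]
    = B ∧ ¬E ∨ D   [complement / identity]
E2: (B ∨ C ∨ ¬D) ∧ (B ∨ C)
    = B ∨ C   [absorption]
These differ: at B=0, C=1, D=0, E=1, E1 = 0 but E2 = 1.

No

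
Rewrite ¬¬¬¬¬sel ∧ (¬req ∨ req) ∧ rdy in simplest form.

¬¬¬¬¬sel ∧ (¬req ∨ req) ∧ rdy
= ¬¬¬¬¬sel ∧ rdy   [complement / identity]
= ¬¬¬sel ∧ rdy   [double negation]
= ¬sel ∧ rdy   [double negation]

¬sel ∧ rdy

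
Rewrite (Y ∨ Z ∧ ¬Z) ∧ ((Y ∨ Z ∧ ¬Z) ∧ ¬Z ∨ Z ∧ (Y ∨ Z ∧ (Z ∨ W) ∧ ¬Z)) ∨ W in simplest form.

Y ∨ W

(Y ∨ Z ∧ ¬Z) ∧ ((Y ∨ Z ∧ ¬Z) ∧ ¬Z ∨ Z ∧ (Y ∨ Z ∧ (Z ∨ W) ∧ ¬Z)) ∨ W
= (Y ∨ Z ∧ ¬Z) ∧ ((Y ∨ Z ∧ ¬Z) ∧ ¬Z ∨ Z ∧ (Y ∨ Z ∧ ¬Z)) ∨ W   (absorption)
= (Y ∨ Z ∧ ¬Z) ∧ (¬Z ∨ Z) ∧ (Y ∨ Z ∧ ¬Z) ∨ W   (distribution)
= (Y ∨ Z ∧ ¬Z) ∧ (Y ∨ Z ∧ ¬Z) ∨ W   (complement / identity)
= Y ∨ Z ∧ ¬Z ∨ W   (idempotence)
= Y ∨ W   (complement / identity)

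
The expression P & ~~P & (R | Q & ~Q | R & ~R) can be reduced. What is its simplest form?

P & ~~P & (R | Q & ~Q | R & ~R)
= P & ~~P & (R | Q & ~Q)   — complement / identity
= P & P & (R | Q & ~Q)   — double negation
= P & P & R   — complement / identity
= P & R   — idempotence

P & R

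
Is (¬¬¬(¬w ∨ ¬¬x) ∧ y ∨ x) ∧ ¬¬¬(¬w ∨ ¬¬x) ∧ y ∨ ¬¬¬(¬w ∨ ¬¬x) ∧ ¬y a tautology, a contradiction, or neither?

(¬¬¬(¬w ∨ ¬¬x) ∧ y ∨ x) ∧ ¬¬¬(¬w ∨ ¬¬x) ∧ y ∨ ¬¬¬(¬w ∨ ¬¬x) ∧ ¬y
= ¬¬¬(¬w ∨ ¬¬x) ∧ y ∨ ¬¬¬(¬w ∨ ¬¬x) ∧ ¬y   [absorption]
= ¬¬¬(¬w ∨ ¬¬x)   [distribution]
= ¬(¬w ∨ ¬¬x)   [double negation]
= w ∧ ¬x   [De Morgan]
This depends on w, x, so it is not a constant.

neither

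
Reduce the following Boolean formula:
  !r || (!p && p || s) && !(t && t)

!r || s && !t

!r || (!p && p || s) && !(t && t)
= !r || s && !(t && t)   — complement / identity
= !r || s && !t   — idempotence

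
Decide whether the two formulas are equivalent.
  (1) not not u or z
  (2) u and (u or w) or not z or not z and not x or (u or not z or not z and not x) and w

No

E1: not not u or z
    = u or z
E2: u and (u or w) or not z or not z and not x or (u or not z or not z and not x) and w
    = u or not z or not z and not x or (u or not z or not z and not x) and w
    = u or not z or not z and not x
    = u or not z
These differ: at u=0, w=0, x=1, z=1, E1 = 1 but E2 = 0.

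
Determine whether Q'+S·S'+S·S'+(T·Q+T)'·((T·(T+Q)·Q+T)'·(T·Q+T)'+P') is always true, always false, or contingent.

Q'+S·S'+S·S'+(T·Q+T)'·((T·(T+Q)·Q+T)'·(T·Q+T)'+P')
= Q'+S·S'+S·S'+(T·Q+T)'·((T·Q+T)'·(T·Q+T)'+P')   [absorption]
= Q'+S·S'+(T·Q+T)'·((T·Q+T)'·(T·Q+T)'+P')   [idempotence]
= Q'+(T·Q+T)'·((T·Q+T)'·(T·Q+T)'+P')   [complement / identity]
= Q'+(T·Q+T)'·((T·Q+T)'+P')   [idempotence]
= Q'+(T·Q+T)'   [absorption]
= Q'+T'   [absorption]
This depends on Q, T, so it is not a constant.

contingent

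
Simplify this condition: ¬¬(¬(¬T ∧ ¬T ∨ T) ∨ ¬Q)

¬¬(¬(¬T ∧ ¬T ∨ T) ∨ ¬Q)
= ¬((¬T ∧ ¬T ∨ T) ∧ Q)   [De Morgan]
= ¬((¬T ∨ T) ∧ Q)   [idempotence]
= ¬Q   [complement / identity]

¬Q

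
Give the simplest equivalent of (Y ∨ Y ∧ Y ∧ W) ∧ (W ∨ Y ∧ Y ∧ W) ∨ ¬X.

(Y ∨ Y ∧ Y ∧ W) ∧ (W ∨ Y ∧ Y ∧ W) ∨ ¬X
= Y ∧ Y ∧ W ∨ Y ∧ W ∨ ¬X   (distribution)
= Y ∧ W ∨ Y ∧ W ∨ ¬X   (idempotence)
= Y ∧ W ∨ ¬X   (idempotence)

Y ∧ W ∨ ¬X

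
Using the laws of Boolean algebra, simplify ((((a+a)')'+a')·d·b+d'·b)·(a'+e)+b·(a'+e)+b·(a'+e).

((((a+a)')'+a')·d·b+d'·b)·(a'+e)+b·(a'+e)+b·(a'+e)
= (((a')'+a')·d·b+d'·b)·(a'+e)+b·(a'+e)+b·(a'+e)
= ((a+a')·d·b+d'·b)·(a'+e)+b·(a'+e)+b·(a'+e)
= (d·b+d'·b)·(a'+e)+b·(a'+e)+b·(a'+e)
= b·(a'+e)+b·(a'+e)+b·(a'+e)
= b·(a'+e)+b·(a'+e)
= b·(a'+e)

b·(a'+e)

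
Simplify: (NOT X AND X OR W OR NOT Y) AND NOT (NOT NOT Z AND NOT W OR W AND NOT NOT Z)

(W OR NOT Y) AND NOT Z

(NOT X AND X OR W OR NOT Y) AND NOT (NOT NOT Z AND NOT W OR W AND NOT NOT Z)
= (NOT X AND X OR W OR NOT Y) AND NOT NOT NOT Z
= (W OR NOT Y) AND NOT NOT NOT Z
= (W OR NOT Y) AND NOT Z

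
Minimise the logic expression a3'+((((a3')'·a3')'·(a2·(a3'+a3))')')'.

a3'+((((a3')'·a3')'·(a2·(a3'+a3))')')'
= a3'+((a3')'·a3'+a2·(a3'+a3))'   — De Morgan
= a3'+(a3·a3'+a2·(a3'+a3))'   — double negation
= a3'+(a2·(a3'+a3))'   — complement / identity
= a3'+a2'   — complement / identity

a3'+a2'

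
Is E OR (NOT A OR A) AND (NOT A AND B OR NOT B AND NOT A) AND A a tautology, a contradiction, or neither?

E OR (NOT A OR A) AND (NOT A AND B OR NOT B AND NOT A) AND A
= E OR (NOT A OR A) AND NOT A AND A   [distribution]
= E OR NOT A AND A   [complement / identity]
= E   [complement / identity]
This depends on E, so it is not a constant.

neither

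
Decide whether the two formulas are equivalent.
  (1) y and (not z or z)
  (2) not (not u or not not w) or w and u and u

E1: y and (not z or z)
    = y   (complement / identity)
E2: not (not u or not not w) or w and u and u
    = u and not w or w and u and u   (De Morgan)
    = u and not w or w and u   (idempotence)
    = u   (distribution)
These differ: at u=1, w=0, y=0, z=0, E1 = 0 but E2 = 1.

No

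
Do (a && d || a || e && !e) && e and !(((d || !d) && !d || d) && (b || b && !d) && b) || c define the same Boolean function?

No

E1: (a && d || a || e && !e) && e
    = (a && d || a) && e   — complement / identity
    = a && e   — absorption
E2: !(((d || !d) && !d || d) && (b || b && !d) && b) || c
    = !(((d || !d) && !d || d) && b && b) || c   — absorption
    = !(((d || !d) && !d || d) && b) || c   — idempotence
    = !((!d || d) && b) || c   — complement / identity
    = !b || c   — complement / identity
These differ: at a=1, b=0, c=1, d=0, e=0, E1 = 0 but E2 = 1.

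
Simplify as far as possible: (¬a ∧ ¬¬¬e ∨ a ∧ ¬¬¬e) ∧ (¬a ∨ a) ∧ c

(¬a ∧ ¬¬¬e ∨ a ∧ ¬¬¬e) ∧ (¬a ∨ a) ∧ c
= (¬a ∧ ¬¬¬e ∨ a ∧ ¬¬¬e) ∧ c   — complement / identity
= ¬¬¬e ∧ c   — distribution
= ¬e ∧ c   — double negation

¬e ∧ c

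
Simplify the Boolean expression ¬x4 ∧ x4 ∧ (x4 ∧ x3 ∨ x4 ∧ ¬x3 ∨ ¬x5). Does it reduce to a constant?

¬x4 ∧ x4 ∧ (x4 ∧ x3 ∨ x4 ∧ ¬x3 ∨ ¬x5)
= ¬x4 ∧ x4 ∧ (x4 ∨ ¬x5)   — distribution
= ¬x4 ∧ x4   — absorption
= False   — complement

False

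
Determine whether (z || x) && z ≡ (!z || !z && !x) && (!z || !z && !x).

E1: (z || x) && z
    = z   (absorption)
E2: (!z || !z && !x) && (!z || !z && !x)
    = !z || !z && !x   (idempotence)
    = !z   (absorption)
These differ: at x=0, z=0, E1 = 0 but E2 = 1.

No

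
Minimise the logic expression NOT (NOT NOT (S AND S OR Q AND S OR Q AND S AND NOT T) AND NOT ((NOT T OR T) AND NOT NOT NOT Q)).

NOT (NOT NOT (S AND S OR Q AND S OR Q AND S AND NOT T) AND NOT ((NOT T OR T) AND NOT NOT NOT Q))
= NOT (NOT NOT (S AND S OR Q AND S OR Q AND S AND NOT T) AND NOT NOT NOT NOT Q)   — complement / identity
= NOT (NOT NOT (S AND S OR Q AND S OR Q AND S AND NOT T) AND NOT NOT Q)   — double negation
= NOT (NOT NOT (S AND S OR Q AND S) AND NOT NOT Q)   — absorption
= NOT (S AND S OR Q AND S) OR NOT Q   — De Morgan
= NOT ((S OR Q) AND S) OR NOT Q   — distribution
= NOT S OR NOT Q   — absorption

NOT S OR NOT Q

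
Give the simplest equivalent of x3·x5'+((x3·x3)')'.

x3

x3·x5'+((x3·x3)')'
= x3·x5'+x3·x3   [double negation]
= x3·x5'+x3   [idempotence]
= x3   [absorption]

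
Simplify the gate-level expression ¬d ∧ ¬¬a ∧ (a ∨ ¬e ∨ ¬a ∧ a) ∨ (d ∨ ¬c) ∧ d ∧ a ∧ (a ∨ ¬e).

a

¬d ∧ ¬¬a ∧ (a ∨ ¬e ∨ ¬a ∧ a) ∨ (d ∨ ¬c) ∧ d ∧ a ∧ (a ∨ ¬e)
= ¬d ∧ ¬¬a ∧ (a ∨ ¬e) ∨ (d ∨ ¬c) ∧ d ∧ a ∧ (a ∨ ¬e)
= ¬d ∧ ¬¬a ∧ (a ∨ ¬e) ∨ d ∧ a ∧ (a ∨ ¬e)
= ¬d ∧ a ∧ (a ∨ ¬e) ∨ d ∧ a ∧ (a ∨ ¬e)
= a ∧ (a ∨ ¬e)
= a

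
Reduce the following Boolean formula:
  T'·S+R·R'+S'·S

T'·S

T'·S+R·R'+S'·S
= T'·S+R·R'   — complement / identity
= T'·S   — complement / identity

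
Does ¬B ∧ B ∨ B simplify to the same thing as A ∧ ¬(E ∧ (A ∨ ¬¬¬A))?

No

E1: ¬B ∧ B ∨ B
    = B   — complement / identity
E2: A ∧ ¬(E ∧ (A ∨ ¬¬¬A))
    = A ∧ ¬(E ∧ (A ∨ ¬A))   — double negation
    = A ∧ ¬E   — complement / identity
These differ: at A=0, B=1, E=0, E1 = 1 but E2 = 0.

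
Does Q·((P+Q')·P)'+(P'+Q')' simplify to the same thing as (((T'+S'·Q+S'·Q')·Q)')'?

No

E1: Q·((P+Q')·P)'+(P'+Q')'
    = Q·((P+Q')·P)'+P·Q
    = Q·P'+P·Q
    = Q
E2: (((T'+S'·Q+S'·Q')·Q)')'
    = (((T'+S')·Q)')'
    = (T'+S')·Q
These differ: at P=0, Q=1, S=1, T=1, E1 = 1 but E2 = 0.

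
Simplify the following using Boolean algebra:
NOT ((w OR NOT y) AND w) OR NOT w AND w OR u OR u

NOT ((w OR NOT y) AND w) OR NOT w AND w OR u OR u
= NOT ((w OR NOT y) AND w) OR u OR u   (complement / identity)
= NOT w OR u OR u   (absorption)
= NOT w OR u   (idempotence)

NOT w OR u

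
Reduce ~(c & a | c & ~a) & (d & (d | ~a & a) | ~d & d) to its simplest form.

~c & d

~(c & a | c & ~a) & (d & (d | ~a & a) | ~d & d)
= ~(c & a | c & ~a) & (d & d | ~d & d)   (complement / identity)
= ~(c & a | c & ~a) & d   (distribution)
= ~c & d   (distribution)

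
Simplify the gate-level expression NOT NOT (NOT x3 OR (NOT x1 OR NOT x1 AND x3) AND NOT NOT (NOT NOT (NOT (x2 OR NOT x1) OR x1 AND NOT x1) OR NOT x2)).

NOT NOT (NOT x3 OR (NOT x1 OR NOT x1 AND x3) AND NOT NOT (NOT NOT (NOT (x2 OR NOT x1) OR x1 AND NOT x1) OR NOT x2))
= NOT NOT (NOT x3 OR (NOT x1 OR NOT x1 AND x3) AND NOT NOT (NOT NOT NOT (x2 OR NOT x1) OR NOT x2))
= NOT NOT (NOT x3 OR (NOT x1 OR NOT x1 AND x3) AND NOT NOT (NOT (x2 OR NOT x1) OR NOT x2))
= NOT NOT (NOT x3 OR (NOT x1 OR NOT x1 AND x3) AND NOT ((x2 OR NOT x1) AND x2))
= NOT NOT (NOT x3 OR NOT x1 AND NOT ((x2 OR NOT x1) AND x2))
= NOT x3 OR NOT x1 AND NOT ((x2 OR NOT x1) AND x2)
= NOT x3 OR NOT x1 AND NOT x2

NOT x3 OR NOT x1 AND NOT x2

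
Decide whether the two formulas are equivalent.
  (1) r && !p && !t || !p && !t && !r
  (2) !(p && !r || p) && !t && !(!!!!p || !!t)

Yes

E1: r && !p && !t || !p && !t && !r
    = !p && !t   [distribution]
E2: !(p && !r || p) && !t && !(!!!!p || !!t)
    = !(p && !r || p) && !t && !(!!p || !!t)   [double negation]
    = !p && !t && !(!!p || !!t)   [absorption]
    = !p && !t && !p && !t   [De Morgan]
    = !p && !t   [idempotence]
Both reduce to !p && !t, so they are equivalent.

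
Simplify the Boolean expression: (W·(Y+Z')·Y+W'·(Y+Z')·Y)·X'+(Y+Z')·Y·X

Y

(W·(Y+Z')·Y+W'·(Y+Z')·Y)·X'+(Y+Z')·Y·X
= (Y+Z')·Y·X'+(Y+Z')·Y·X   [distribution]
= (Y+Z')·Y   [distribution]
= Y   [absorption]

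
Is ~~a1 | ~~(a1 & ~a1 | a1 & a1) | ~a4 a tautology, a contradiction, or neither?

~~a1 | ~~(a1 & ~a1 | a1 & a1) | ~a4
= ~~a1 | ~~a1 | ~a4
= ~~a1 | ~a4
= a1 | ~a4
This depends on a1, a4, so it is not a constant.

neither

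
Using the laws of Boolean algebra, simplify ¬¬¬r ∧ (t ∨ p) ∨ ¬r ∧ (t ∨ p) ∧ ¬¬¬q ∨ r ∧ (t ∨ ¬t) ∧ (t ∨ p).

¬¬¬r ∧ (t ∨ p) ∨ ¬r ∧ (t ∨ p) ∧ ¬¬¬q ∨ r ∧ (t ∨ ¬t) ∧ (t ∨ p)
= ¬r ∧ (t ∨ p) ∨ ¬r ∧ (t ∨ p) ∧ ¬¬¬q ∨ r ∧ (t ∨ ¬t) ∧ (t ∨ p)   [double negation]
= ¬r ∧ (t ∨ p) ∨ ¬r ∧ (t ∨ p) ∧ ¬¬¬q ∨ r ∧ (t ∨ p)   [complement / identity]
= ¬r ∧ (t ∨ p) ∨ ¬r ∧ (t ∨ p) ∧ ¬q ∨ r ∧ (t ∨ p)   [double negation]
= ¬r ∧ (t ∨ p) ∨ r ∧ (t ∨ p)   [absorption]
= t ∨ p   [distribution]

t ∨ p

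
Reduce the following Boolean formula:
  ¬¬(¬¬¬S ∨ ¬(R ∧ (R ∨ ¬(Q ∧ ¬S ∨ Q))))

¬S ∨ ¬R

¬¬(¬¬¬S ∨ ¬(R ∧ (R ∨ ¬(Q ∧ ¬S ∨ Q))))
= ¬¬(¬¬¬S ∨ ¬(R ∧ (R ∨ ¬Q)))
= ¬¬(¬¬¬S ∨ ¬R)
= ¬¬(¬S ∨ ¬R)
= ¬S ∨ ¬R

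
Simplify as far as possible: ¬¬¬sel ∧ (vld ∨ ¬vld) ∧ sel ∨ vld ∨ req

vld ∨ req

¬¬¬sel ∧ (vld ∨ ¬vld) ∧ sel ∨ vld ∨ req
= ¬¬¬sel ∧ sel ∨ vld ∨ req   [complement / identity]
= ¬sel ∧ sel ∨ vld ∨ req   [double negation]
= vld ∨ req   [complement / identity]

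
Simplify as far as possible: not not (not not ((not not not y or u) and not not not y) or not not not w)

not y or not w

not not (not not ((not not not y or u) and not not not y) or not not not w)
= not not (not not not not not y or not not not w)   — absorption
= not not (not not not y or not not not w)   — double negation
= not (not not y and not not w)   — De Morgan
= not y or not w   — De Morgan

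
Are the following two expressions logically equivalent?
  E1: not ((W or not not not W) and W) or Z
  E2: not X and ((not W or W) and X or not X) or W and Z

E1: not ((W or not not not W) and W) or Z
    = not ((W or not W) and W) or Z   [double negation]
    = not W or Z   [complement / identity]
E2: not X and ((not W or W) and X or not X) or W and Z
    = not X and (X or not X) or W and Z   [complement / identity]
    = not X or W and Z   [complement / identity]
These differ: at W=0, X=1, Z=0, E1 = 1 but E2 = 0.

No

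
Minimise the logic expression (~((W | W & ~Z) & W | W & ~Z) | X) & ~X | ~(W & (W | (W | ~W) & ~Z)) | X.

~W | X

(~((W | W & ~Z) & W | W & ~Z) | X) & ~X | ~(W & (W | (W | ~W) & ~Z)) | X
= (~((W | W & ~Z) & W | W & ~Z) | X) & ~X | ~(W & (W | ~Z)) | X
= (~(W & W | W & ~Z) | X) & ~X | ~(W & (W | ~Z)) | X
= (~(W & (W | ~Z)) | X) & ~X | ~(W & (W | ~Z)) | X
= ~(W & (W | ~Z)) | X
= ~W | X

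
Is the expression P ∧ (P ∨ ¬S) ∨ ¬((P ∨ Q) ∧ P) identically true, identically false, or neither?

identically true

P ∧ (P ∨ ¬S) ∨ ¬((P ∨ Q) ∧ P)
= P ∨ ¬((P ∨ Q) ∧ P)
= P ∨ ¬P
= True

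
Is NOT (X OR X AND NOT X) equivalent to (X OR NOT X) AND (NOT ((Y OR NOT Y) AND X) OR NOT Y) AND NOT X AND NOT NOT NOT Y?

No

E1: NOT (X OR X AND NOT X)
    = NOT X   (complement / identity)
E2: (X OR NOT X) AND (NOT ((Y OR NOT Y) AND X) OR NOT Y) AND NOT X AND NOT NOT NOT Y
    = (NOT ((Y OR NOT Y) AND X) OR NOT Y) AND NOT X AND NOT NOT NOT Y   (complement / identity)
    = (NOT X OR NOT Y) AND NOT X AND NOT NOT NOT Y   (complement / identity)
    = (NOT X OR NOT Y) AND NOT X AND NOT Y   (double negation)
    = NOT X AND NOT Y   (absorption)
These differ: at X=0, Y=1, E1 = 1 but E2 = 0.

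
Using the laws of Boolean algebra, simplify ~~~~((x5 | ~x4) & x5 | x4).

~~~~((x5 | ~x4) & x5 | x4)
= ~~((x5 | ~x4) & x5 | x4)
= (x5 | ~x4) & x5 | x4
= x5 | x4

x5 | x4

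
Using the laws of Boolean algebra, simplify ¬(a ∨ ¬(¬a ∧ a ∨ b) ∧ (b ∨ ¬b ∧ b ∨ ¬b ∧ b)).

¬a

¬(a ∨ ¬(¬a ∧ a ∨ b) ∧ (b ∨ ¬b ∧ b ∨ ¬b ∧ b))
= ¬(a ∨ ¬(¬a ∧ a ∨ b) ∧ (b ∨ ¬b ∧ b))
= ¬(a ∨ ¬b ∧ (b ∨ ¬b ∧ b))
= ¬(a ∨ ¬b ∧ b)
= ¬a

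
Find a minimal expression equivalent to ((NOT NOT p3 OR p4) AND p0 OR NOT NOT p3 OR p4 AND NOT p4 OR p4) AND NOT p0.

(p3 OR p4) AND NOT p0

((NOT NOT p3 OR p4) AND p0 OR NOT NOT p3 OR p4 AND NOT p4 OR p4) AND NOT p0
= ((NOT NOT p3 OR p4) AND p0 OR NOT NOT p3 OR p4) AND NOT p0   [complement / identity]
= (NOT NOT p3 OR p4) AND NOT p0   [absorption]
= (p3 OR p4) AND NOT p0   [double negation]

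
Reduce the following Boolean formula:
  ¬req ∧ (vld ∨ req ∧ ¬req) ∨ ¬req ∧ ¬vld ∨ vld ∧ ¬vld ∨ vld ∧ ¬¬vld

¬req ∧ (vld ∨ req ∧ ¬req) ∨ ¬req ∧ ¬vld ∨ vld ∧ ¬vld ∨ vld ∧ ¬¬vld
= ¬req ∧ (vld ∨ req ∧ ¬req) ∨ ¬req ∧ ¬vld ∨ vld ∧ ¬vld ∨ vld ∧ vld   (double negation)
= ¬req ∧ (vld ∨ req ∧ ¬req) ∨ ¬req ∧ ¬vld ∨ vld   (distribution)
= ¬req ∧ vld ∨ ¬req ∧ ¬vld ∨ vld   (complement / identity)
= ¬req ∨ vld   (distribution)

¬req ∨ vld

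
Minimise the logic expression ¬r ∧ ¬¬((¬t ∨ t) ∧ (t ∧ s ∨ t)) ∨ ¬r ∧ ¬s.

(t ∨ ¬s) ∧ ¬r

¬r ∧ ¬¬((¬t ∨ t) ∧ (t ∧ s ∨ t)) ∨ ¬r ∧ ¬s
= ¬r ∧ ¬¬(t ∧ s ∨ t) ∨ ¬r ∧ ¬s   — complement / identity
= ¬r ∧ (t ∧ s ∨ t) ∨ ¬r ∧ ¬s   — double negation
= (t ∧ s ∨ t ∨ ¬s) ∧ ¬r   — distribution
= (t ∨ ¬s) ∧ ¬r   — absorption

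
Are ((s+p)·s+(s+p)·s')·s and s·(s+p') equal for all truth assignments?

Yes

E1: ((s+p)·s+(s+p)·s')·s
    = (s+p)·s   [distribution]
    = s   [absorption]
E2: s·(s+p')
    = s   [absorption]
Both reduce to s, so they are equivalent.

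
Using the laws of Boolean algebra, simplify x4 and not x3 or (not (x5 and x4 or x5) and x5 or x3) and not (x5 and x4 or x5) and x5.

x4 and not x3

x4 and not x3 or (not (x5 and x4 or x5) and x5 or x3) and not (x5 and x4 or x5) and x5
= x4 and not x3 or not (x5 and x4 or x5) and x5   — absorption
= x4 and not x3 or not x5 and x5   — absorption
= x4 and not x3   — complement / identity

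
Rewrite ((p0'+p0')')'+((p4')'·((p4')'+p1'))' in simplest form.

p0'+p4'

((p0'+p0')')'+((p4')'·((p4')'+p1'))'
= ((p0'+p0')')'+((p4')')'   [absorption]
= p0'+p0'+((p4')')'   [double negation]
= p0'+((p4')')'   [idempotence]
= p0'+p4'   [double negation]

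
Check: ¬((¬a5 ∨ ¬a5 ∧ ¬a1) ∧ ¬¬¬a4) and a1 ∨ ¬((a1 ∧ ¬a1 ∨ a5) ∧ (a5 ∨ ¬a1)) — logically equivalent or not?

E1: ¬((¬a5 ∨ ¬a5 ∧ ¬a1) ∧ ¬¬¬a4)
    = ¬(¬a5 ∧ ¬¬¬a4)   — absorption
    = ¬(¬a5 ∧ ¬a4)   — double negation
    = a5 ∨ a4   — De Morgan
E2: a1 ∨ ¬((a1 ∧ ¬a1 ∨ a5) ∧ (a5 ∨ ¬a1))
    = a1 ∨ ¬(a5 ∧ (a5 ∨ ¬a1))   — complement / identity
    = a1 ∨ ¬a5   — absorption
These differ: at a1=0, a4=0, a5=1, E1 = 1 but E2 = 0.

No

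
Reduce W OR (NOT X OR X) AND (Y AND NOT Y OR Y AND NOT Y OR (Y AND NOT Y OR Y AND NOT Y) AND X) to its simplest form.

W

W OR (NOT X OR X) AND (Y AND NOT Y OR Y AND NOT Y OR (Y AND NOT Y OR Y AND NOT Y) AND X)
= W OR (NOT X OR X) AND (Y AND NOT Y OR Y AND NOT Y)   (absorption)
= W OR (NOT X OR X) AND Y AND NOT Y   (idempotence)
= W OR Y AND NOT Y   (complement / identity)
= W   (complement / identity)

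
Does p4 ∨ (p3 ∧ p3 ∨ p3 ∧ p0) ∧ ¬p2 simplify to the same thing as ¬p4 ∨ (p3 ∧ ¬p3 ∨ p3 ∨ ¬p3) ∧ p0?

E1: p4 ∨ (p3 ∧ p3 ∨ p3 ∧ p0) ∧ ¬p2
    = p4 ∨ (p3 ∨ p0) ∧ p3 ∧ ¬p2   (distribution)
    = p4 ∨ p3 ∧ ¬p2   (absorption)
E2: ¬p4 ∨ (p3 ∧ ¬p3 ∨ p3 ∨ ¬p3) ∧ p0
    = ¬p4 ∨ (p3 ∨ ¬p3) ∧ p0   (complement / identity)
    = ¬p4 ∨ p0   (complement / identity)
These differ: at p0=0, p2=1, p3=0, p4=0, E1 = 0 but E2 = 1.

No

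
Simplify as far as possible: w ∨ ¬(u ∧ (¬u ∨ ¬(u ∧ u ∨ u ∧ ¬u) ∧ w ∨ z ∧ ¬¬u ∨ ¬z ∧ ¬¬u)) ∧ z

w ∨ ¬u ∧ z

w ∨ ¬(u ∧ (¬u ∨ ¬(u ∧ u ∨ u ∧ ¬u) ∧ w ∨ z ∧ ¬¬u ∨ ¬z ∧ ¬¬u)) ∧ z
= w ∨ ¬(u ∧ (¬u ∨ ¬u ∧ w ∨ z ∧ ¬¬u ∨ ¬z ∧ ¬¬u)) ∧ z   [distribution]
= w ∨ ¬(u ∧ (¬u ∨ ¬u ∧ w ∨ ¬¬u)) ∧ z   [distribution]
= w ∨ ¬(u ∧ (¬u ∨ ¬¬u)) ∧ z   [absorption]
= w ∨ ¬(u ∧ (¬u ∨ u)) ∧ z   [double negation]
= w ∨ ¬u ∧ z   [complement / identity]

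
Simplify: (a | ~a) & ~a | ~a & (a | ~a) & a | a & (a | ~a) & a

1

(a | ~a) & ~a | ~a & (a | ~a) & a | a & (a | ~a) & a
= (a | ~a) & ~a | (a | ~a) & a
= a | ~a
= 1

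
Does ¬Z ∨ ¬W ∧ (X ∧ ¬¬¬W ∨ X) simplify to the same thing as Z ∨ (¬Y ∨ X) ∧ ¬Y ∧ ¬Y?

E1: ¬Z ∨ ¬W ∧ (X ∧ ¬¬¬W ∨ X)
    = ¬Z ∨ ¬W ∧ (X ∧ ¬W ∨ X)
    = ¬Z ∨ ¬W ∧ X
E2: Z ∨ (¬Y ∨ X) ∧ ¬Y ∧ ¬Y
    = Z ∨ ¬Y ∧ ¬Y
    = Z ∨ ¬Y
These differ: at W=0, X=0, Y=0, Z=1, E1 = 0 but E2 = 1.

No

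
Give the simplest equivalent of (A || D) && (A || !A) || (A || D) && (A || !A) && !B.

A || D

(A || D) && (A || !A) || (A || D) && (A || !A) && !B
= (A || D) && (A || !A)   [absorption]
= A || D   [complement / identity]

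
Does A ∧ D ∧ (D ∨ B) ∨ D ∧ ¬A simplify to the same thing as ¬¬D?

Yes

E1: A ∧ D ∧ (D ∨ B) ∨ D ∧ ¬A
    = A ∧ D ∨ D ∧ ¬A   [absorption]
    = D   [distribution]
E2: ¬¬D
    = D   [double negation]
Both reduce to D, so they are equivalent.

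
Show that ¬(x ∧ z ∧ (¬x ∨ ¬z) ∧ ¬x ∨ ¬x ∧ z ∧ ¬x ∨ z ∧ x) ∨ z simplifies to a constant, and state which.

True

¬(x ∧ z ∧ (¬x ∨ ¬z) ∧ ¬x ∨ ¬x ∧ z ∧ ¬x ∨ z ∧ x) ∨ z
= ¬(x ∧ z ∧ ¬x ∨ ¬x ∧ z ∧ ¬x ∨ z ∧ x) ∨ z   [absorption]
= ¬(z ∧ ¬x ∨ z ∧ x) ∨ z   [distribution]
= ¬z ∨ z   [distribution]
= True   [complement]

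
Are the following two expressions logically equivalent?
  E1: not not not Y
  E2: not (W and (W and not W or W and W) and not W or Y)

E1: not not not Y
    = not Y   [double negation]
E2: not (W and (W and not W or W and W) and not W or Y)
    = not (W and W and not W or Y)   [distribution]
    = not (W and not W or Y)   [idempotence]
    = not Y   [complement / identity]
Both reduce to not Y, so they are equivalent.

Yes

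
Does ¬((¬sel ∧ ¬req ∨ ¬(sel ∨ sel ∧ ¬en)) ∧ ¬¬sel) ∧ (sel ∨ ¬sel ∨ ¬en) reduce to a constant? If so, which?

¬((¬sel ∧ ¬req ∨ ¬(sel ∨ sel ∧ ¬en)) ∧ ¬¬sel) ∧ (sel ∨ ¬sel ∨ ¬en)
= ¬((¬sel ∧ ¬req ∨ ¬sel) ∧ ¬¬sel) ∧ (sel ∨ ¬sel ∨ ¬en)   [absorption]
= ¬(¬sel ∧ ¬¬sel) ∧ (sel ∨ ¬sel ∨ ¬en)   [absorption]
= (sel ∨ ¬sel) ∧ (sel ∨ ¬sel ∨ ¬en)   [De Morgan]
= sel ∨ ¬sel   [absorption]
= True   [complement]

yes, True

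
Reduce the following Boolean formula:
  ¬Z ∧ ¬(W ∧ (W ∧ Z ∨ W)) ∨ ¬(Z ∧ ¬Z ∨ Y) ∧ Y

¬Z ∧ ¬W

¬Z ∧ ¬(W ∧ (W ∧ Z ∨ W)) ∨ ¬(Z ∧ ¬Z ∨ Y) ∧ Y
= ¬Z ∧ ¬(W ∧ (W ∧ Z ∨ W)) ∨ ¬Y ∧ Y   [complement / identity]
= ¬Z ∧ ¬(W ∧ W) ∨ ¬Y ∧ Y   [absorption]
= ¬Z ∧ ¬W ∨ ¬Y ∧ Y   [idempotence]
= ¬Z ∧ ¬W   [complement / identity]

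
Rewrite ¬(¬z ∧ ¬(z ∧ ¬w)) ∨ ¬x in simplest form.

z ∨ ¬x

¬(¬z ∧ ¬(z ∧ ¬w)) ∨ ¬x
= z ∨ z ∧ ¬w ∨ ¬x   — De Morgan
= z ∨ ¬x   — absorption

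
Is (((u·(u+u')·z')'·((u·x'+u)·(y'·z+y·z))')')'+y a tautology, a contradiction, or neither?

(((u·(u+u')·z')'·((u·x'+u)·(y'·z+y·z))')')'+y
= (((u·(u+u')·z')'·(u·(y'·z+y·z))')')'+y   (absorption)
= (((u·(u+u')·z')'·(u·z)')')'+y   (distribution)
= (((u·z')'·(u·z)')')'+y   (complement / identity)
= (u·z'+u·z)'+y   (De Morgan)
= u'+y   (distribution)
This depends on u, y, so it is not a constant.

neither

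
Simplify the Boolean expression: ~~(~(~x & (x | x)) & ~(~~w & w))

~~(~(~x & (x | x)) & ~(~~w & w))
= ~~(~(~x & x) & ~(~~w & w))   (idempotence)
= ~~(~(~x & x) & ~(w & w))   (double negation)
= ~(~x & x | w & w)   (De Morgan)
= ~(~x & x | w)   (idempotence)
= ~w   (complement / identity)

~w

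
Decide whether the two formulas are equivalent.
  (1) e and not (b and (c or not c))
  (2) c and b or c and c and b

No

E1: e and not (b and (c or not c))
    = e and not b
E2: c and b or c and c and b
    = c and b or c and b
    = c and b
These differ: at b=0, c=1, e=1, E1 = 1 but E2 = 0.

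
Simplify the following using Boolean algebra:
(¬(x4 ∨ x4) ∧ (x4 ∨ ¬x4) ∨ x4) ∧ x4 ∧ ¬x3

x4 ∧ ¬x3

(¬(x4 ∨ x4) ∧ (x4 ∨ ¬x4) ∨ x4) ∧ x4 ∧ ¬x3
= (¬x4 ∧ (x4 ∨ ¬x4) ∨ x4) ∧ x4 ∧ ¬x3   (idempotence)
= (¬x4 ∨ x4) ∧ x4 ∧ ¬x3   (complement / identity)
= x4 ∧ ¬x3   (complement / identity)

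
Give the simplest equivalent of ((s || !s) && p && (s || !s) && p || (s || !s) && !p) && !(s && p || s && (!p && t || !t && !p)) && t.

!s && t

((s || !s) && p && (s || !s) && p || (s || !s) && !p) && !(s && p || s && (!p && t || !t && !p)) && t
= ((s || !s) && p || (s || !s) && !p) && !(s && p || s && (!p && t || !t && !p)) && t   [idempotence]
= ((s || !s) && p || (s || !s) && !p) && !(s && p || s && !p) && t   [distribution]
= ((s || !s) && p || (s || !s) && !p) && !s && t   [distribution]
= (s || !s) && !s && t   [distribution]
= !s && t   [complement / identity]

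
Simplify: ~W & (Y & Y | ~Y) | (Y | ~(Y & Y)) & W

1

~W & (Y & Y | ~Y) | (Y | ~(Y & Y)) & W
= ~W & (Y | ~Y) | (Y | ~(Y & Y)) & W
= ~W & (Y | ~Y) | (Y | ~Y) & W
= Y | ~Y
= 1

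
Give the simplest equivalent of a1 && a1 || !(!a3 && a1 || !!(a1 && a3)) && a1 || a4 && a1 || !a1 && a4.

a1 && a1 || !(!a3 && a1 || !!(a1 && a3)) && a1 || a4 && a1 || !a1 && a4
= a1 && a1 || !(!a3 && a1 || a1 && a3) && a1 || a4 && a1 || !a1 && a4
= a1 && a1 || !a1 && a1 || a4 && a1 || !a1 && a4
= a1 && a1 || !a1 && a1 || a4
= a1 || a4

a1 || a4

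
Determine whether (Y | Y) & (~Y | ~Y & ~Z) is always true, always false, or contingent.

always false

(Y | Y) & (~Y | ~Y & ~Z)
= (Y | Y) & ~Y   (absorption)
= Y & ~Y   (idempotence)
= 0   (complement)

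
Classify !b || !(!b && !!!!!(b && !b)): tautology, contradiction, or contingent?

!b || !(!b && !!!!!(b && !b))
= !b || !(!b && !!!(b && !b))   [double negation]
= !b || !(!b && !(b && !b))   [double negation]
= !b || b || b && !b   [De Morgan]
= !b || b   [complement / identity]
= true   [complement]

tautology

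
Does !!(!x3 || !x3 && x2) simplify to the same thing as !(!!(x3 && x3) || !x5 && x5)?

Yes

E1: !!(!x3 || !x3 && x2)
    = !x3 || !x3 && x2   [double negation]
    = !x3   [absorption]
E2: !(!!(x3 && x3) || !x5 && x5)
    = !(x3 && x3 || !x5 && x5)   [double negation]
    = !(x3 || !x5 && x5)   [idempotence]
    = !x3   [complement / identity]
Both reduce to !x3, so they are equivalent.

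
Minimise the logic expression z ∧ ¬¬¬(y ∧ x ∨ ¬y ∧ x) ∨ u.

z ∧ ¬x ∨ u

z ∧ ¬¬¬(y ∧ x ∨ ¬y ∧ x) ∨ u
= z ∧ ¬¬¬x ∨ u   [distribution]
= z ∧ ¬x ∨ u   [double negation]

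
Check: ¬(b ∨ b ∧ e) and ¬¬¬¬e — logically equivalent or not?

No

E1: ¬(b ∨ b ∧ e)
    = ¬b   [absorption]
E2: ¬¬¬¬e
    = ¬¬e   [double negation]
    = e   [double negation]
These differ: at b=0, e=0, E1 = 1 but E2 = 0.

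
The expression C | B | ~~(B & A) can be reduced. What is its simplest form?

C | B | ~~(B & A)
= C | B | B & A   — double negation
= C | B   — absorption

C | B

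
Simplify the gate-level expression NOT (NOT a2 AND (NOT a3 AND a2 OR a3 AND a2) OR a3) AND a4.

NOT (NOT a2 AND (NOT a3 AND a2 OR a3 AND a2) OR a3) AND a4
= NOT (NOT a2 AND a2 OR a3) AND a4   [distribution]
= NOT a3 AND a4   [complement / identity]

NOT a3 AND a4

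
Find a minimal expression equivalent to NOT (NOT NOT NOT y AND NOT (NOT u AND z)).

NOT (NOT NOT NOT y AND NOT (NOT u AND z))
= NOT NOT y OR NOT u AND z   — De Morgan
= y OR NOT u AND z   — double negation

y OR NOT u AND z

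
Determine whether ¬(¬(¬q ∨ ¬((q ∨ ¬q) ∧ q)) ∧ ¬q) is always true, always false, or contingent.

always true

¬(¬(¬q ∨ ¬((q ∨ ¬q) ∧ q)) ∧ ¬q)
= ¬q ∨ ¬((q ∨ ¬q) ∧ q) ∨ q   — De Morgan
= ¬q ∨ ¬q ∨ q   — complement / identity
= ¬q ∨ q   — idempotence
= True   — complement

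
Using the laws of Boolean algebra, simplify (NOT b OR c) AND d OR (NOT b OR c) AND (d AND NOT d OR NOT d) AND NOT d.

NOT b OR c

(NOT b OR c) AND d OR (NOT b OR c) AND (d AND NOT d OR NOT d) AND NOT d
= (NOT b OR c) AND d OR (NOT b OR c) AND NOT d AND NOT d
= (NOT b OR c) AND d OR (NOT b OR c) AND NOT d
= NOT b OR c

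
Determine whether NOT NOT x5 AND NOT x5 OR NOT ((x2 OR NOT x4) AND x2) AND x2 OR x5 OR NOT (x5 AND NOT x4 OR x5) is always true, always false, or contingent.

NOT NOT x5 AND NOT x5 OR NOT ((x2 OR NOT x4) AND x2) AND x2 OR x5 OR NOT (x5 AND NOT x4 OR x5)
= NOT NOT x5 AND NOT x5 OR NOT x2 AND x2 OR x5 OR NOT (x5 AND NOT x4 OR x5)   — absorption
= NOT NOT x5 AND NOT x5 OR x5 OR NOT (x5 AND NOT x4 OR x5)   — complement / identity
= x5 AND NOT x5 OR x5 OR NOT (x5 AND NOT x4 OR x5)   — double negation
= x5 OR NOT (x5 AND NOT x4 OR x5)   — complement / identity
= x5 OR NOT x5   — absorption
= TRUE   — complement

always true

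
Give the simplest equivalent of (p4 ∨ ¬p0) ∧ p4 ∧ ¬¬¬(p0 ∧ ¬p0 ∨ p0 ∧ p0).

(p4 ∨ ¬p0) ∧ p4 ∧ ¬¬¬(p0 ∧ ¬p0 ∨ p0 ∧ p0)
= (p4 ∨ ¬p0) ∧ p4 ∧ ¬¬¬p0   — distribution
= p4 ∧ ¬¬¬p0   — absorption
= p4 ∧ ¬p0   — double negation

p4 ∧ ¬p0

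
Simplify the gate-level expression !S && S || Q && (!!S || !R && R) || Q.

!S && S || Q && (!!S || !R && R) || Q
= !S && S || Q && !!S || Q   (complement / identity)
= Q && !!S || Q   (complement / identity)
= Q && S || Q   (double negation)
= Q   (absorption)

Q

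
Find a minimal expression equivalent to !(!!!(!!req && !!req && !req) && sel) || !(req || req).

!(!!!(!!req && !!req && !req) && sel) || !(req || req)
= !(!!!(!!req && !req) && sel) || !(req || req)   (idempotence)
= !(!!!(!!req && !req) && sel) || !req   (idempotence)
= !(!(!!req && !req) && sel) || !req   (double negation)
= !((!req || req) && sel) || !req   (De Morgan)
= !sel || !req   (complement / identity)

!sel || !req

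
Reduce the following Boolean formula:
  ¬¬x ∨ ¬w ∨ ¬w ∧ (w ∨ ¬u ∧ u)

x ∨ ¬w

¬¬x ∨ ¬w ∨ ¬w ∧ (w ∨ ¬u ∧ u)
= x ∨ ¬w ∨ ¬w ∧ (w ∨ ¬u ∧ u)   [double negation]
= x ∨ ¬w ∨ ¬w ∧ w   [complement / identity]
= x ∨ ¬w   [complement / identity]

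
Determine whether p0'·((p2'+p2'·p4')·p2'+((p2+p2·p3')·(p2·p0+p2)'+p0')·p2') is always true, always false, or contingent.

p0'·((p2'+p2'·p4')·p2'+((p2+p2·p3')·(p2·p0+p2)'+p0')·p2')
= p0'·((p2'+p2'·p4')·p2'+(p2·(p2·p0+p2)'+p0')·p2')
= p0'·((p2'+p2'·p4')·p2'+(p2·p2'+p0')·p2')
= p0'·(p2'·p2'+(p2·p2'+p0')·p2')
= p0'·(p2'·p2'+p0'·p2')
= p0'·p2'·(p2'+p0')
= p0'·p2'
This depends on p0, p2, so it is not a constant.

contingent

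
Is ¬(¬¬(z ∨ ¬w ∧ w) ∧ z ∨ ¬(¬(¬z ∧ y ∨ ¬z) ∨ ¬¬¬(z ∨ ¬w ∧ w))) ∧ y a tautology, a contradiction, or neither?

¬(¬¬(z ∨ ¬w ∧ w) ∧ z ∨ ¬(¬(¬z ∧ y ∨ ¬z) ∨ ¬¬¬(z ∨ ¬w ∧ w))) ∧ y
= ¬(¬¬(z ∨ ¬w ∧ w) ∧ z ∨ ¬(¬¬z ∨ ¬¬¬(z ∨ ¬w ∧ w))) ∧ y
= ¬(¬¬(z ∨ ¬w ∧ w) ∧ z ∨ ¬z ∧ ¬¬(z ∨ ¬w ∧ w)) ∧ y
= ¬¬¬(z ∨ ¬w ∧ w) ∧ y
= ¬¬¬z ∧ y
= ¬z ∧ y
This depends on y, z, so it is not a constant.

neither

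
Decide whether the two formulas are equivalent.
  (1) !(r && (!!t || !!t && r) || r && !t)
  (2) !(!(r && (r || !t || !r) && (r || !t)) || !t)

No

E1: !(r && (!!t || !!t && r) || r && !t)
    = !(r && !!t || r && !t)   — absorption
    = !(r && t || r && !t)   — double negation
    = !r   — distribution
E2: !(!(r && (r || !t || !r) && (r || !t)) || !t)
    = r && (r || !t || !r) && (r || !t) && t   — De Morgan
    = r && (r || !t) && t   — absorption
    = r && t   — absorption
These differ: at r=0, t=1, E1 = 1 but E2 = 0.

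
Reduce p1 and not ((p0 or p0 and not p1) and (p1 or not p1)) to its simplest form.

p1 and not p0

p1 and not ((p0 or p0 and not p1) and (p1 or not p1))
= p1 and not (p0 and (p1 or not p1))
= p1 and not p0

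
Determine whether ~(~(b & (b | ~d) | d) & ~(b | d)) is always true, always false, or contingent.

~(~(b & (b | ~d) | d) & ~(b | d))
= ~(~(b | d) & ~(b | d))   — absorption
= ~~(b | d)   — idempotence
= b | d   — double negation
This depends on b, d, so it is not a constant.

contingent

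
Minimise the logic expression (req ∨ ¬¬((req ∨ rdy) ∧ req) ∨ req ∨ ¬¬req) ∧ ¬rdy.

req ∧ ¬rdy

(req ∨ ¬¬((req ∨ rdy) ∧ req) ∨ req ∨ ¬¬req) ∧ ¬rdy
= (req ∨ ¬¬req ∨ req ∨ ¬¬req) ∧ ¬rdy   — absorption
= (req ∨ ¬¬req) ∧ ¬rdy   — idempotence
= (req ∨ req) ∧ ¬rdy   — double negation
= req ∧ ¬rdy   — idempotence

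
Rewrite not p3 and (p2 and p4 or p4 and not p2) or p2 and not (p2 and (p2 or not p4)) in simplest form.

not p3 and p4

not p3 and (p2 and p4 or p4 and not p2) or p2 and not (p2 and (p2 or not p4))
= not p3 and (p2 or not p2) and p4 or p2 and not (p2 and (p2 or not p4))   — distribution
= not p3 and (p2 or not p2) and p4 or p2 and not p2   — absorption
= not p3 and p4 or p2 and not p2   — complement / identity
= not p3 and p4   — complement / identity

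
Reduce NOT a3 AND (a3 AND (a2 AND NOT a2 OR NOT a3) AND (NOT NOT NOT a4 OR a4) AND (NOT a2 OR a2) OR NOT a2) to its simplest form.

NOT a3 AND NOT a2

NOT a3 AND (a3 AND (a2 AND NOT a2 OR NOT a3) AND (NOT NOT NOT a4 OR a4) AND (NOT a2 OR a2) OR NOT a2)
= NOT a3 AND (a3 AND (a2 AND NOT a2 OR NOT a3) AND (NOT NOT NOT a4 OR a4) OR NOT a2)   (complement / identity)
= NOT a3 AND (a3 AND NOT a3 AND (NOT NOT NOT a4 OR a4) OR NOT a2)   (complement / identity)
= NOT a3 AND (a3 AND NOT a3 AND (NOT a4 OR a4) OR NOT a2)   (double negation)
= NOT a3 AND (a3 AND NOT a3 OR NOT a2)   (complement / identity)
= NOT a3 AND NOT a2   (complement / identity)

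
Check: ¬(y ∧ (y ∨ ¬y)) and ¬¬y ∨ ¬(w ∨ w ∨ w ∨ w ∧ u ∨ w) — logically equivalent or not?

E1: ¬(y ∧ (y ∨ ¬y))
    = ¬y   (complement / identity)
E2: ¬¬y ∨ ¬(w ∨ w ∨ w ∨ w ∧ u ∨ w)
    = y ∨ ¬(w ∨ w ∨ w ∨ w ∧ u ∨ w)   (double negation)
    = y ∨ ¬(w ∨ w ∨ w ∨ w)   (absorption)
    = y ∨ ¬(w ∨ w)   (idempotence)
    = y ∨ ¬w   (idempotence)
These differ: at u=1, w=1, y=1, E1 = 0 but E2 = 1.

No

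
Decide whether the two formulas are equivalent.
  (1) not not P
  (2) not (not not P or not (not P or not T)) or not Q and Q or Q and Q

No

E1: not not P
    = P   — double negation
E2: not (not not P or not (not P or not T)) or not Q and Q or Q and Q
    = not (not not P or not (not P or not T)) or Q   — distribution
    = not P and (not P or not T) or Q   — De Morgan
    = not P or Q   — absorption
These differ: at P=0, Q=1, T=0, E1 = 0 but E2 = 1.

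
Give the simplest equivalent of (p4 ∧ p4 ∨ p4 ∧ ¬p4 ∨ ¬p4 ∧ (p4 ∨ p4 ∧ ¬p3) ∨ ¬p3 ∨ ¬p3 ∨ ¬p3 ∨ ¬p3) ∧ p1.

(p4 ∨ ¬p3) ∧ p1

(p4 ∧ p4 ∨ p4 ∧ ¬p4 ∨ ¬p4 ∧ (p4 ∨ p4 ∧ ¬p3) ∨ ¬p3 ∨ ¬p3 ∨ ¬p3 ∨ ¬p3) ∧ p1
= (p4 ∧ p4 ∨ p4 ∧ ¬p4 ∨ ¬p4 ∧ p4 ∨ ¬p3 ∨ ¬p3 ∨ ¬p3 ∨ ¬p3) ∧ p1
= (p4 ∧ p4 ∨ ¬p4 ∧ p4 ∨ ¬p3 ∨ ¬p3 ∨ ¬p3 ∨ ¬p3) ∧ p1
= (p4 ∨ ¬p3 ∨ ¬p3 ∨ ¬p3 ∨ ¬p3) ∧ p1
= (p4 ∨ ¬p3 ∨ ¬p3) ∧ p1
= (p4 ∨ ¬p3) ∧ p1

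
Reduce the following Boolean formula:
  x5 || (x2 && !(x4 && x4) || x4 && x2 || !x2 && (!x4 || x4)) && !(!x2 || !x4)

x5 || x2 && x4

x5 || (x2 && !(x4 && x4) || x4 && x2 || !x2 && (!x4 || x4)) && !(!x2 || !x4)
= x5 || (x2 && !x4 || x4 && x2 || !x2 && (!x4 || x4)) && !(!x2 || !x4)   [idempotence]
= x5 || (x2 || !x2 && (!x4 || x4)) && !(!x2 || !x4)   [distribution]
= x5 || (x2 || !x2) && !(!x2 || !x4)   [complement / identity]
= x5 || !(!x2 || !x4)   [complement / identity]
= x5 || x2 && x4   [De Morgan]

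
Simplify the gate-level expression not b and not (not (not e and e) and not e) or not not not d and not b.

(e or not d) and not b

not b and not (not (not e and e) and not e) or not not not d and not b
= not b and not (not (not e and e) and not e) or not d and not b   — double negation
= not b and (not e and e or e) or not d and not b   — De Morgan
= not b and e or not d and not b   — complement / identity
= (e or not d) and not b   — distribution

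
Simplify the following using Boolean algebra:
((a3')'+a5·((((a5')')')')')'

a3'

((a3')'+a5·((((a5')')')')')'
= (a3+a5·((((a5')')')')')'   [double negation]
= (a3+a5·((a5')')')'   [double negation]
= (a3+a5·a5')'   [double negation]
= a3'   [complement / identity]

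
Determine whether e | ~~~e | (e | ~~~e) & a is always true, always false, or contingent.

e | ~~~e | (e | ~~~e) & a
= e | ~~~e
= e | ~e
= 1

always true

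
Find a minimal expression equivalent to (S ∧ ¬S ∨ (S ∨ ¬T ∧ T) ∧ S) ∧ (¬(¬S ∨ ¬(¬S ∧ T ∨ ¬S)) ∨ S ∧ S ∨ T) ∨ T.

S ∨ T

(S ∧ ¬S ∨ (S ∨ ¬T ∧ T) ∧ S) ∧ (¬(¬S ∨ ¬(¬S ∧ T ∨ ¬S)) ∨ S ∧ S ∨ T) ∨ T
= (S ∧ ¬S ∨ (S ∨ ¬T ∧ T) ∧ S) ∧ (¬(¬S ∨ ¬¬S) ∨ S ∧ S ∨ T) ∨ T   — absorption
= (S ∧ ¬S ∨ S ∧ S) ∧ (¬(¬S ∨ ¬¬S) ∨ S ∧ S ∨ T) ∨ T   — complement / identity
= (S ∧ ¬S ∨ S ∧ S) ∧ (S ∧ ¬S ∨ S ∧ S ∨ T) ∨ T   — De Morgan
= S ∧ ¬S ∨ S ∧ S ∨ T   — absorption
= S ∨ T   — distribution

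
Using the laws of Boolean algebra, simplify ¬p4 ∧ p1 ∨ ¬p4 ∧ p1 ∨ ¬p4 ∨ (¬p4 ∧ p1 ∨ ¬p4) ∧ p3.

¬p4

¬p4 ∧ p1 ∨ ¬p4 ∧ p1 ∨ ¬p4 ∨ (¬p4 ∧ p1 ∨ ¬p4) ∧ p3
= ¬p4 ∧ p1 ∨ ¬p4 ∨ (¬p4 ∧ p1 ∨ ¬p4) ∧ p3   (idempotence)
= ¬p4 ∧ p1 ∨ ¬p4   (absorption)
= ¬p4   (absorption)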